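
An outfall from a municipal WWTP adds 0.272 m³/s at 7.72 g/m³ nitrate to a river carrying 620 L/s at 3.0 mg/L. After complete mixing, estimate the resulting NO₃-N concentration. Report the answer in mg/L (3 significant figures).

4.44 mg/L

620 L/s = 0.62 m³/s.
By mass balance at complete mixing, C = (0.272·7.72 + 0.62·3) / (0.272 + 0.62) = 3.96/0.892 = 4.439 mg/L.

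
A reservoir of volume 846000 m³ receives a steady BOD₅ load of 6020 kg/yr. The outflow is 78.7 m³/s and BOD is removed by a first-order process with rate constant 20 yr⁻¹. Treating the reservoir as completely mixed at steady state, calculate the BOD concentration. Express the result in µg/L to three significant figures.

2.41 µg/L

Outflow Q = 78.7 m³/s × 3.156e+07 s/yr = 2.484e+09 m³/yr.
Steady-state CSTR mass balance: W = Q·C + k·V·C, so C = W/(Q + kV).
Q + kV = 2.484e+09 + 20·846000 = 2.501e+09 m³/yr.
C = 6020/2.501e+09 = 2.408e-06 kg/m³ = 0.002408 mg/L = 2.408 µg/L.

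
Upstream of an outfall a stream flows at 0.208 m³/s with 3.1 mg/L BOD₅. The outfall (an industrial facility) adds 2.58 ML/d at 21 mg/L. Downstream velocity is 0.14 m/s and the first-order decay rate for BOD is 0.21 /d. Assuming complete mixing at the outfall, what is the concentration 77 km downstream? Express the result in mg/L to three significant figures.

1.40 mg/L

2.58 ML/d = 0.02986 m³/s.
After complete mixing, C₀ = (0.02986·21 + 0.208·3.1) / 0.2379 = 5.347 mg/L.
Travel time t = 7.7e+04 m / 0.14 m/s = 5.5e+05 s = 6.366 d.
C = 5.347·exp(−0.21·6.366) = 5.347·0.2627 = 1.405 mg/L.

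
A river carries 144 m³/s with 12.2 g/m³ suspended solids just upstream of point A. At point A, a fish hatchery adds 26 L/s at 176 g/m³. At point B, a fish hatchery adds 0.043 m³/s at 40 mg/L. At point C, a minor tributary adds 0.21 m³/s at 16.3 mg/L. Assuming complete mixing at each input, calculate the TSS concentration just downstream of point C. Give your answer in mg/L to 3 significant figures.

26 L/s = 0.026 m³/s.
After input A: C = (144·12.2 + 0.026·176) / 144 = 12.23 mg/L.
After input B: C = (144·12.23 + 0.043·40) / 144.1 = 12.24 mg/L.
After input C: C = (144.1·12.24 + 0.21·16.3) / 144.3 = 12.24 mg/L.

12.2 mg/L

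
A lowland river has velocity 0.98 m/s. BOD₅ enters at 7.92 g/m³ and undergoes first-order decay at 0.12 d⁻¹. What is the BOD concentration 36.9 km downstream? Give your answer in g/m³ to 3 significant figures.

Travel time t = 36.9 km / 0.98 m/s = 3.69e+04/0.98 = 3.765e+04 s = 0.4358 d.
First-order decay: C = 7.92·exp(−0.12·0.4358) = 7.92·0.949 = 7.516 g/m³.

7.52 g/m³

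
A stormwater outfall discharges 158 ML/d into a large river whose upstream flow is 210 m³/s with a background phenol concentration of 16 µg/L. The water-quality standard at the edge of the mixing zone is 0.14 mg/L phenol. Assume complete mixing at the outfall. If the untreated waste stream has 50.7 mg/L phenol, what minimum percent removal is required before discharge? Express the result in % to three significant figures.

71.6 %

158 ML/d = 1.829 m³/s.
16 µg/L = 0.016 mg/L.
Mass balance: 0.14·211.8 = 1.829·Cₑ + 210·0.016.
Cₑ = (29.66 − 3.36) / 1.829 = 14.38 mg/L.
Required removal = 1 − 14.38/50.7 = 71.64 %.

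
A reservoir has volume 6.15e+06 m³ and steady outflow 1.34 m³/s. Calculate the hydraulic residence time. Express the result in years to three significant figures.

0.145 yr

Q = 1.34 m³/s × 3.156e+07 s/yr = 4.229e+07 m³/yr.
Hydraulic residence time τ = V/Q = 6.15e+06/4.229e+07 = 0.1454 yr.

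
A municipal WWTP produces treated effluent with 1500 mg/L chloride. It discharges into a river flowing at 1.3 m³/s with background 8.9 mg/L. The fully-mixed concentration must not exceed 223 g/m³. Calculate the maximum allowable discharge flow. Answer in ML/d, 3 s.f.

18.8 ML/d

Mass balance at complete mixing: C_std·(Q_w + Q_r) = Q_w·C_e + Q_r·C_b.
Rearranging, Q_w = Q_r·(C_std − C_b)/(C_e − C_std) = 1.3·(223 − 8.9) / (1500 − 223) = 0.218 m³/s.
= 18.83 ML/d.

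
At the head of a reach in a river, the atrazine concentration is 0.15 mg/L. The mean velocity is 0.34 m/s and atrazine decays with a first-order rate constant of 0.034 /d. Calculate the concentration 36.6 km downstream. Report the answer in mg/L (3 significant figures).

0.144 mg/L

Travel time t = 36.6 km / 0.34 m/s = 3.66e+04/0.34 = 1.076e+05 s = 1.246 d.
First-order decay: C = 0.15·exp(−0.034·1.246) = 0.15·0.9585 = 0.1438 mg/L.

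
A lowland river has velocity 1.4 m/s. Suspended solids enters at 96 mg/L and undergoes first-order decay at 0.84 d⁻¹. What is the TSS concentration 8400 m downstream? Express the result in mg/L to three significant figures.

90.6 mg/L

Travel time t = 8400 m / 1.4 m/s = 8400/1.4 = 6000 s = 0.06944 d.
First-order decay: C = 96·exp(−0.84·0.06944) = 96·0.9433 = 90.56 mg/L.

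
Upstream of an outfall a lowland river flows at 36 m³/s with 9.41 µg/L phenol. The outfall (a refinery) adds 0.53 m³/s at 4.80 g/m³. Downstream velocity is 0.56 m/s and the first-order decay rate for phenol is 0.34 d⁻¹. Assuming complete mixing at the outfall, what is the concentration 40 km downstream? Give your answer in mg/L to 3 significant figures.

0.0596 mg/L

9.41 µg/L = 0.00941 mg/L.
After complete mixing, C₀ = (0.53·4.8 + 36·0.00941) / 36.53 = 0.07891 mg/L.
Travel time t = 4e+04 m / 0.56 m/s = 7.143e+04 s = 0.8267 d.
C = 0.07891·exp(−0.34·0.8267) = 0.07891·0.755 = 0.05958 mg/L.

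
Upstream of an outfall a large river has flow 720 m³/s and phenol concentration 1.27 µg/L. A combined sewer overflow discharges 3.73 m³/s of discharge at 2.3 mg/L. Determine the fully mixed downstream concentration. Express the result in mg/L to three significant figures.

0.0131 mg/L

1.27 µg/L = 0.00127 mg/L.
Conservation of mass across the mixing zone: C = (3.73·2.3 + 720·0.00127) / (3.73 + 720) = 9.493/723.7 = 0.01312 mg/L.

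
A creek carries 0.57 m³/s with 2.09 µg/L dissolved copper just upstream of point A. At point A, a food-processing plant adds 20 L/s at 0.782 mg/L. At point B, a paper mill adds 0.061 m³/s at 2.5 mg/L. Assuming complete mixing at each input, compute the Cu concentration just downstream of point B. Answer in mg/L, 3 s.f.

0.260 mg/L

2.09 µg/L = 0.00209 mg/L.
20 L/s = 0.02 m³/s.
After input A: C = (0.57·0.00209 + 0.02·0.782) / 0.59 = 0.02853 mg/L.
After input B: C = (0.59·0.02853 + 0.061·2.5) / 0.651 = 0.2601 mg/L.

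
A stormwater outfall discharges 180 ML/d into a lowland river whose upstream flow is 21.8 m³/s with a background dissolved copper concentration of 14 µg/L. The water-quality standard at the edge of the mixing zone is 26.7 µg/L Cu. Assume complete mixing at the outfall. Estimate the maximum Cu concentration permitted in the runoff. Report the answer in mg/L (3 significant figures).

0.160 mg/L

180 ML/d = 2.083 m³/s.
14 µg/L = 0.014 mg/L.
26.7 µg/L = 0.0267 mg/L.
Mass balance: 0.0267·23.88 = 2.083·Cₑ + 21.8·0.014.
Cₑ = (0.6377 − 0.3052) / 2.083 = 0.1596 mg/L.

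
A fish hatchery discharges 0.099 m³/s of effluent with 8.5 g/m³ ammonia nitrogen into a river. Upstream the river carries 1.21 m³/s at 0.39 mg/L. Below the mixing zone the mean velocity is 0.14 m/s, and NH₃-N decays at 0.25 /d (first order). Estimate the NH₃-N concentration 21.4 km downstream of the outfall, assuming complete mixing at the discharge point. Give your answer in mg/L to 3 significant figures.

After complete mixing, C₀ = (0.099·8.5 + 1.21·0.39) / 1.309 = 1.003 mg/L.
Travel time t = 2.14e+04 m / 0.14 m/s = 1.529e+05 s = 1.769 d.
C = 1.003·exp(−0.25·1.769) = 1.003·0.6426 = 0.6447 mg/L.

0.645 mg/L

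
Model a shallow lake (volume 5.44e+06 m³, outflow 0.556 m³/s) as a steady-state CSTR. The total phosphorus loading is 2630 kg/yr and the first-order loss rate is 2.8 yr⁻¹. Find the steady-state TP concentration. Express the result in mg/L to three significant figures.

Outflow Q = 0.556 m³/s × 3.156e+07 s/yr = 1.755e+07 m³/yr.
Steady-state CSTR mass balance: W = Q·C + k·V·C, so C = W/(Q + kV).
Q + kV = 1.755e+07 + 2.8·5.44e+06 = 3.278e+07 m³/yr.
C = 2630/3.278e+07 = 8.024e-05 kg/m³ = 0.08024 mg/L.

0.0802 mg/L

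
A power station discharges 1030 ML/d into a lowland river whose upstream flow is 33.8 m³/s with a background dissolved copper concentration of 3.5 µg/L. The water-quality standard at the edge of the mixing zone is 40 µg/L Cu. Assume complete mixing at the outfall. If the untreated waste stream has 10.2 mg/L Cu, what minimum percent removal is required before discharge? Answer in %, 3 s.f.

98.6 %

1030 ML/d = 11.92 m³/s.
3.5 µg/L = 0.0035 mg/L.
40 µg/L = 0.04 mg/L.
Mass balance: 0.04·45.72 = 11.92·Cₑ + 33.8·0.0035.
Cₑ = (1.829 − 0.1183) / 11.92 = 0.1435 mg/L.
Required removal = 1 − 0.1435/10.2 = 98.59 %.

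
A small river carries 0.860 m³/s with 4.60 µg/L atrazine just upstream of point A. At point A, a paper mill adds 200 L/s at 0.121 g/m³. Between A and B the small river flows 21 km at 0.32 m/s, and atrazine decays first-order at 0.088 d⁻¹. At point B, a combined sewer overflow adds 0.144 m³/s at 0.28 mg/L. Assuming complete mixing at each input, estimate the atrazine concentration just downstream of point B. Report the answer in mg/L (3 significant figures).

4.60 µg/L = 0.0046 mg/L.
200 L/s = 0.2 m³/s.
After input A: C = (0.86·0.0046 + 0.2·0.121) / 1.06 = 0.02656 mg/L.
Over the 21 km reach to input B (t = 6.562e+04 s = 0.7595 d), decay gives C = 0.02656·exp(−0.088·0.7595) = 0.02484 mg/L.
After input B: C = (1.06·0.02484 + 0.144·0.28) / 1.204 = 0.05536 mg/L.

0.0554 mg/L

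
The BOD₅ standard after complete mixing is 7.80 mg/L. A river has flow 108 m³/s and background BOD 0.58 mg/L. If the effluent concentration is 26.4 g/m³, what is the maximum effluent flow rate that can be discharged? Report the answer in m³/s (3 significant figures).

41.9 m³/s

Mass balance at complete mixing: C_std·(Q_w + Q_r) = Q_w·C_e + Q_r·C_b.
Rearranging, Q_w = Q_r·(C_std − C_b)/(C_e − C_std) = 108·(7.8 − 0.58) / (26.4 − 7.8) = 41.92 m³/s.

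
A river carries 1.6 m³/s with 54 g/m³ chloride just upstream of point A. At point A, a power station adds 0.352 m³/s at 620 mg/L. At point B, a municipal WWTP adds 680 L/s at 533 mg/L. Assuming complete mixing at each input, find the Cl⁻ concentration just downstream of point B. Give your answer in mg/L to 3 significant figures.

After input A: C = (1.6·54 + 0.352·620) / 1.952 = 156.1 mg/L.
680 L/s = 0.68 m³/s.
After input B: C = (1.952·156.1 + 0.68·533) / 2.632 = 253.4 mg/L.

253 mg/L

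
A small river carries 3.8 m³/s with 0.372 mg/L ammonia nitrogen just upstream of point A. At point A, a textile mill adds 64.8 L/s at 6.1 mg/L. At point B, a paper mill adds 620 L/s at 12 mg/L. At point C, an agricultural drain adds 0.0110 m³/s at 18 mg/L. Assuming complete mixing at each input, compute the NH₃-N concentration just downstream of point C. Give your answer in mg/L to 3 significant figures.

2.10 mg/L

64.8 L/s = 0.0648 m³/s.
After input A: C = (3.8·0.372 + 0.0648·6.1) / 3.865 = 0.468 mg/L.
620 L/s = 0.62 m³/s.
After input B: C = (3.865·0.468 + 0.62·12) / 4.485 = 2.062 mg/L.
After input C: C = (4.485·2.062 + 0.011·18) / 4.496 = 2.101 mg/L.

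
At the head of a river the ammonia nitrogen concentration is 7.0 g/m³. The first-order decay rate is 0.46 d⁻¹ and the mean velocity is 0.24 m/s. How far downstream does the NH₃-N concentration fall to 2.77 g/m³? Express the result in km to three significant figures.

From C = C₀·e^(−kt), t = ln(C₀/C)/k = ln(7.0/2.77)/0.46 = 0.9271/0.46 = 2.015 d.
Distance = v·t = 0.24 m/s × 1.741e+05 s = 4.179e+04 m = 41.79 km.

41.8 km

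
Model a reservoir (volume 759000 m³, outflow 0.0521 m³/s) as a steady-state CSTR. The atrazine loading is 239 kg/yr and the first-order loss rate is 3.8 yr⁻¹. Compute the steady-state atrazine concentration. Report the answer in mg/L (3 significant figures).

Outflow Q = 0.0521 m³/s × 3.156e+07 s/yr = 1.644e+06 m³/yr.
Steady-state CSTR mass balance: W = Q·C + k·V·C, so C = W/(Q + kV).
Q + kV = 1.644e+06 + 3.8·759000 = 4.528e+06 m³/yr.
C = 239/4.528e+06 = 5.278e-05 kg/m³ = 0.05278 mg/L.

0.0528 mg/L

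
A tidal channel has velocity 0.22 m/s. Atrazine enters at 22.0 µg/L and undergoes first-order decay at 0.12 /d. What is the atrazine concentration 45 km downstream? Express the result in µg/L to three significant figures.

Travel time t = 45 km / 0.22 m/s = 4.5e+04/0.22 = 2.045e+05 s = 2.367 d.
First-order decay: C = 22.0·exp(−0.12·2.367) = 22.0·0.7527 = 16.56 µg/L.

16.6 µg/L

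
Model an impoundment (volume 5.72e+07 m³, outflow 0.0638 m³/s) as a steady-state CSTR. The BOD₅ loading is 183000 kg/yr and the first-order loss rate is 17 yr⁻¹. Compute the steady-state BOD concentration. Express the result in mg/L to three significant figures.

Outflow Q = 0.0638 m³/s × 3.156e+07 s/yr = 2.013e+06 m³/yr.
Steady-state CSTR mass balance: W = Q·C + k·V·C, so C = W/(Q + kV).
Q + kV = 2.013e+06 + 17·5.72e+07 = 9.744e+08 m³/yr.
C = 183000/9.744e+08 = 0.0001878 kg/m³ = 0.1878 mg/L.

0.188 mg/L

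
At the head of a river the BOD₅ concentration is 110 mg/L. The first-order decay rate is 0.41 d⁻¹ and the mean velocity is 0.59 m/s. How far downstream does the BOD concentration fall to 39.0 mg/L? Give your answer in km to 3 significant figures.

129 km

From C = C₀·e^(−kt), t = ln(C₀/C)/k = ln(110/39.0)/0.41 = 1.037/0.41 = 2.529 d.
Distance = v·t = 0.59 m/s × 2.185e+05 s = 1.289e+05 m = 128.9 km.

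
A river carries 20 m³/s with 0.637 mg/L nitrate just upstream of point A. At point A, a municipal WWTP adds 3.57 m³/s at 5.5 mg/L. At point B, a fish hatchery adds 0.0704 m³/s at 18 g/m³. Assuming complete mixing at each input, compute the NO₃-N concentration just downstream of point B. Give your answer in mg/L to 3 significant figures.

1.42 mg/L

After input A: C = (20·0.637 + 3.57·5.5) / 23.57 = 1.374 mg/L.
After input B: C = (23.57·1.374 + 0.0704·18) / 23.64 = 1.423 mg/L.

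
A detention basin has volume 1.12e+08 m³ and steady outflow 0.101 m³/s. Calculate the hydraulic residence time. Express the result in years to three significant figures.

35.1 yr

Q = 0.101 m³/s × 3.156e+07 s/yr = 3.187e+06 m³/yr.
Hydraulic residence time τ = V/Q = 1.12e+08/3.187e+06 = 35.14 yr.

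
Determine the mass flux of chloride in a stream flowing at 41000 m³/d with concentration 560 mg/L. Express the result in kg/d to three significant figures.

23000 kg/d

41000 m³/d = 0.4745 m³/s.
Mass flux = Q·C = 0.4745 m³/s × 560 g/m³ = 265.7 g/s.
= 265.7 g/s × 86.4 = 2.296e+04 kg/d.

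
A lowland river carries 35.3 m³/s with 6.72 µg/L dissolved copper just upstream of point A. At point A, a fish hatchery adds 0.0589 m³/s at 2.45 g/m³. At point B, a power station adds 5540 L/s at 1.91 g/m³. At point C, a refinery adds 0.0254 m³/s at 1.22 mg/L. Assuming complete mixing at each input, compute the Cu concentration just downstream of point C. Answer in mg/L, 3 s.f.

6.72 µg/L = 0.00672 mg/L.
After input A: C = (35.3·0.00672 + 0.0589·2.45) / 35.36 = 0.01079 mg/L.
5540 L/s = 5.54 m³/s.
After input B: C = (35.36·0.01079 + 5.54·1.91) / 40.9 = 0.268 mg/L.
After input C: C = (40.9·0.268 + 0.0254·1.22) / 40.92 = 0.2686 mg/L.

0.269 mg/L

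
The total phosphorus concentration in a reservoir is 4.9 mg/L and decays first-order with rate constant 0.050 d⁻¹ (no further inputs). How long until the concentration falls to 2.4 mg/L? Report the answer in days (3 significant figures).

t = ln(C₀/C)/k = ln(4.9/2.4)/0.050 = 0.7138/0.050 = 14.28 d.

14.3 d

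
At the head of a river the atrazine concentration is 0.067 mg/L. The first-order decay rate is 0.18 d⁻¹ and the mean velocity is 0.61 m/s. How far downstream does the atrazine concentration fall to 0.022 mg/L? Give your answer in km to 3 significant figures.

From C = C₀·e^(−kt), t = ln(C₀/C)/k = ln(0.067/0.022)/0.18 = 1.114/0.18 = 6.187 d.
Distance = v·t = 0.61 m/s × 5.346e+05 s = 3.261e+05 m = 326.1 km.

326 km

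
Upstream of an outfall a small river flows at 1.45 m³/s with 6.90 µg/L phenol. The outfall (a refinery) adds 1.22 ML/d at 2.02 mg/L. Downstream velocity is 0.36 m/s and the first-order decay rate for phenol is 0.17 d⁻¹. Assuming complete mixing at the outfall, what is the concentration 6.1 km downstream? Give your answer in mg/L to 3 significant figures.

0.0255 mg/L

1.22 ML/d = 0.01412 m³/s.
6.90 µg/L = 0.0069 mg/L.
After complete mixing, C₀ = (0.01412·2.02 + 1.45·0.0069) / 1.464 = 0.02631 mg/L.
Travel time t = 6100 m / 0.36 m/s = 1.694e+04 s = 0.1961 d.
C = 0.02631·exp(−0.17·0.1961) = 0.02631·0.9672 = 0.02545 mg/L.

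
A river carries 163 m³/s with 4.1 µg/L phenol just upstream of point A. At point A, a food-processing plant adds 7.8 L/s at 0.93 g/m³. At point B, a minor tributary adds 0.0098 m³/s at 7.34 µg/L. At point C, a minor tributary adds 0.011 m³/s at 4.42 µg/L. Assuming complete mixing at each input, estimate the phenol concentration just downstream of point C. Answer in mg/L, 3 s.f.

4.1 µg/L = 0.0041 mg/L.
7.8 L/s = 0.0078 m³/s.
After input A: C = (163·0.0041 + 0.0078·0.93) / 163 = 0.004144 mg/L.
7.34 µg/L = 0.00734 mg/L.
After input B: C = (163·0.004144 + 0.0098·0.00734) / 163 = 0.004144 mg/L.
4.42 µg/L = 0.00442 mg/L.
After input C: C = (163·0.004144 + 0.011·0.00442) / 163 = 0.004145 mg/L.

0.00414 mg/L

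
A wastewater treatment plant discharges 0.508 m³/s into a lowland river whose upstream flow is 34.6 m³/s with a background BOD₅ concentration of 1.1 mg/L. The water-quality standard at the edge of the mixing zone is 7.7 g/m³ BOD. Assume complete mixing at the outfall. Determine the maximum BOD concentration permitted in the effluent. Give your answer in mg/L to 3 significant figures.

Mass balance: 7.7·35.11 = 0.508·Cₑ + 34.6·1.1.
Cₑ = (270.3 − 38.06) / 0.508 = 457.2 mg/L.

457 mg/L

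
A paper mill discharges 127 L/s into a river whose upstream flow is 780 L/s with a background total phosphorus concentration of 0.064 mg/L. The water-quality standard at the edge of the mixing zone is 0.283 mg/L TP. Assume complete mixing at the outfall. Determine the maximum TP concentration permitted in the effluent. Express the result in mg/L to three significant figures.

127 L/s = 0.127 m³/s.
780 L/s = 0.78 m³/s.
Mass balance: 0.283·0.907 = 0.127·Cₑ + 0.78·0.064.
Cₑ = (0.2567 − 0.04992) / 0.127 = 1.628 mg/L.

1.63 mg/L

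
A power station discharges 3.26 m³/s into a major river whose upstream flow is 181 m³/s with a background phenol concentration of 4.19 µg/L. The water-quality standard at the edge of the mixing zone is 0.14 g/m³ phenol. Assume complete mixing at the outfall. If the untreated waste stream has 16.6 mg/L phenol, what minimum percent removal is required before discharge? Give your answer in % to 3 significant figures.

53.7 %

4.19 µg/L = 0.00419 mg/L.
Mass balance: 0.14·184.3 = 3.26·Cₑ + 181·0.00419.
Cₑ = (25.8 − 0.7584) / 3.26 = 7.68 mg/L.
Required removal = 1 − 7.68/16.6 = 53.73 %.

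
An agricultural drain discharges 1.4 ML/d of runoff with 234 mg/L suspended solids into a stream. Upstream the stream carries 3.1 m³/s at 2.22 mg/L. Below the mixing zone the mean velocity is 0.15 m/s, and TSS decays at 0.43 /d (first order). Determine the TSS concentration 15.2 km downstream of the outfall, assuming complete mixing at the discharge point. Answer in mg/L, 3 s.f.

1.4 ML/d = 0.0162 m³/s.
After complete mixing, C₀ = (0.0162·234 + 3.1·2.22) / 3.116 = 3.425 mg/L.
Travel time t = 1.52e+04 m / 0.15 m/s = 1.013e+05 s = 1.173 d.
C = 3.425·exp(−0.43·1.173) = 3.425·0.6039 = 2.069 mg/L.

2.07 mg/L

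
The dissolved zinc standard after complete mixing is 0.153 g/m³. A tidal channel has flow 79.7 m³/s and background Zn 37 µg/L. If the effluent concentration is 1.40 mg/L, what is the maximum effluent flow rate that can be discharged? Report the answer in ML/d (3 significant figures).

37 µg/L = 0.037 mg/L.
Mass balance at complete mixing: C_std·(Q_w + Q_r) = Q_w·C_e + Q_r·C_b.
Rearranging, Q_w = Q_r·(C_std − C_b)/(C_e − C_std) = 79.7·(0.153 − 0.037) / (1.4 − 0.153) = 7.414 m³/s.
= 640.6 ML/d.

641 ML/d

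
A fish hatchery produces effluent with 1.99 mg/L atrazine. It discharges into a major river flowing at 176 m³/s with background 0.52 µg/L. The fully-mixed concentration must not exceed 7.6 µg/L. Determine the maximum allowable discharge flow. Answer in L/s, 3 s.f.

629 L/s

0.52 µg/L = 0.00052 mg/L.
7.6 µg/L = 0.0076 mg/L.
Mass balance at complete mixing: C_std·(Q_w + Q_r) = Q_w·C_e + Q_r·C_b.
Rearranging, Q_w = Q_r·(C_std − C_b)/(C_e − C_std) = 176·(0.0076 − 0.00052) / (1.99 − 0.0076) = 0.6286 m³/s.
= 628.6 L/s.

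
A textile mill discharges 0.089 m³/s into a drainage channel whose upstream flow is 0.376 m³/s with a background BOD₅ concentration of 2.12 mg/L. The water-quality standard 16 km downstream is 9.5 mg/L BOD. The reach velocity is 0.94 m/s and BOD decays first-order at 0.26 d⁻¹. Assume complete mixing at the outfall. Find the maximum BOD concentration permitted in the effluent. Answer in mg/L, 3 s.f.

Travel time to the compliance point: t = 1.6e+04/0.94 = 1.702e+04 s = 0.197 d; decay factor exp(−0.26·0.197) = 0.9501.
So the concentration just after mixing may be at most 9.5/0.9501 = 9.999 mg/L.
Mass balance: 9.999·0.465 = 0.089·Cₑ + 0.376·2.12.
Cₑ = (4.65 − 0.7971) / 0.089 = 43.29 mg/L.

43.3 mg/L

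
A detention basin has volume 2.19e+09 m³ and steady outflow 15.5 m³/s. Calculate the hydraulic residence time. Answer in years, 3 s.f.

Q = 15.5 m³/s × 3.156e+07 s/yr = 4.891e+08 m³/yr.
Hydraulic residence time τ = V/Q = 2.19e+09/4.891e+08 = 4.477 yr.

4.48 yr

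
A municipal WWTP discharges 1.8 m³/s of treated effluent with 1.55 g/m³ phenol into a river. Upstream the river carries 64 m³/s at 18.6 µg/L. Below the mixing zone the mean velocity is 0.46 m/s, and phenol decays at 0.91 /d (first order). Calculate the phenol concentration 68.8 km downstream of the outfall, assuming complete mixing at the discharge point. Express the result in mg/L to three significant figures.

18.6 µg/L = 0.0186 mg/L.
After complete mixing, C₀ = (1.8·1.55 + 64·0.0186) / 65.8 = 0.06049 mg/L.
Travel time t = 6.88e+04 m / 0.46 m/s = 1.496e+05 s = 1.731 d.
C = 0.06049·exp(−0.91·1.731) = 0.06049·0.2069 = 0.01252 mg/L.

0.0125 mg/L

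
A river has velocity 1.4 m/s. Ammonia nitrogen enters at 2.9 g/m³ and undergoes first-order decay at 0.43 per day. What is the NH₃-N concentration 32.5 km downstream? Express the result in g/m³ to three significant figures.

2.58 g/m³

Travel time t = 32.5 km / 1.4 m/s = 3.25e+04/1.4 = 2.321e+04 s = 0.2687 d.
First-order decay: C = 2.9·exp(−0.43·0.2687) = 2.9·0.8909 = 2.584 g/m³.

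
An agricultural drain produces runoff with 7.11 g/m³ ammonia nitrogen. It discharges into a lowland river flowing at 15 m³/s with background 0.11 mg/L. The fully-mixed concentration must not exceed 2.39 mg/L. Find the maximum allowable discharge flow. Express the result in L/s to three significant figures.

7250 L/s

Mass balance at complete mixing: C_std·(Q_w + Q_r) = Q_w·C_e + Q_r·C_b.
Rearranging, Q_w = Q_r·(C_std − C_b)/(C_e − C_std) = 15·(2.39 − 0.11) / (7.11 − 2.39) = 7.246 m³/s.
= 7246 L/s.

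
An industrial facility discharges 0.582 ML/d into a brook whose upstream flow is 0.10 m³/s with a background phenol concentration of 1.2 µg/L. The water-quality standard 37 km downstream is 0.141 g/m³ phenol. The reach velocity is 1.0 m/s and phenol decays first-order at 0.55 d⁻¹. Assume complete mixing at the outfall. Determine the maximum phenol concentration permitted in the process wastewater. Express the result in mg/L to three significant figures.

2.81 mg/L

0.582 ML/d = 0.006736 m³/s.
1.2 µg/L = 0.0012 mg/L.
Travel time to the compliance point: t = 3.7e+04/1.0 = 3.7e+04 s = 0.4282 d; decay factor exp(−0.55·0.4282) = 0.7902.
So the concentration just after mixing may be at most 0.141/0.7902 = 0.1784 mg/L.
Mass balance: 0.1784·0.1067 = 0.006736·Cₑ + 0.1·0.0012.
Cₑ = (0.01905 − 0.00012) / 0.006736 = 2.81 mg/L.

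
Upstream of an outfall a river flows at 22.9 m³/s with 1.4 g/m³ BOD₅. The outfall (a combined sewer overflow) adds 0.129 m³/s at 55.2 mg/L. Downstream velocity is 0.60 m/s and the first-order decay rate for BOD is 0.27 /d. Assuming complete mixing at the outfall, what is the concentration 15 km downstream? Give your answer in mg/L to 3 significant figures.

After complete mixing, C₀ = (0.129·55.2 + 22.9·1.4) / 23.03 = 1.701 mg/L.
Travel time t = 1.5e+04 m / 0.60 m/s = 2.5e+04 s = 0.2894 d.
C = 1.701·exp(−0.27·0.2894) = 1.701·0.9248 = 1.574 mg/L.

1.57 mg/L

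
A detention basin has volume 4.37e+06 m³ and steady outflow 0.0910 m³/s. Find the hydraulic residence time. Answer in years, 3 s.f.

Q = 0.0910 m³/s × 3.156e+07 s/yr = 2.872e+06 m³/yr.
Hydraulic residence time τ = V/Q = 4.37e+06/2.872e+06 = 1.522 yr.

1.52 yr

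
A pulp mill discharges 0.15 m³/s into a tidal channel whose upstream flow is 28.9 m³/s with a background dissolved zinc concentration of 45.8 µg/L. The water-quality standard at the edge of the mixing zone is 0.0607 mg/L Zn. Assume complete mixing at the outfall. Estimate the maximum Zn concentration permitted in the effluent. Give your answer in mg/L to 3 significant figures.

2.93 mg/L

45.8 µg/L = 0.0458 mg/L.
Mass balance: 0.0607·29.05 = 0.15·Cₑ + 28.9·0.0458.
Cₑ = (1.763 − 1.324) / 0.15 = 2.931 mg/L.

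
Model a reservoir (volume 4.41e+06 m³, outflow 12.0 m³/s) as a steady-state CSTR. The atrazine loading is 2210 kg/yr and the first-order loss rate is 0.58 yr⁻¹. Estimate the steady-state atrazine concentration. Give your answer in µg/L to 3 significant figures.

Outflow Q = 12.0 m³/s × 3.156e+07 s/yr = 3.787e+08 m³/yr.
Steady-state CSTR mass balance: W = Q·C + k·V·C, so C = W/(Q + kV).
Q + kV = 3.787e+08 + 0.58·4.41e+06 = 3.812e+08 m³/yr.
C = 2210/3.812e+08 = 5.797e-06 kg/m³ = 0.005797 mg/L = 5.797 µg/L.

5.80 µg/L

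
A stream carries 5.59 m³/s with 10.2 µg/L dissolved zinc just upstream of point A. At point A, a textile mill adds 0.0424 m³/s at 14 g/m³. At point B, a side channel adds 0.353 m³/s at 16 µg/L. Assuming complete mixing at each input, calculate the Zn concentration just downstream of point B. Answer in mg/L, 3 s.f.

10.2 µg/L = 0.0102 mg/L.
After input A: C = (5.59·0.0102 + 0.0424·14) / 5.632 = 0.1155 mg/L.
16 µg/L = 0.016 mg/L.
After input B: C = (5.632·0.1155 + 0.353·0.016) / 5.985 = 0.1096 mg/L.

0.110 mg/L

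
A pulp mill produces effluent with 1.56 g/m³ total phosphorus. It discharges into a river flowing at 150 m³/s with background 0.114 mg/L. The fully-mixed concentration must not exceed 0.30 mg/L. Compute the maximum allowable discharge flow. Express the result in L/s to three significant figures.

Mass balance at complete mixing: C_std·(Q_w + Q_r) = Q_w·C_e + Q_r·C_b.
Rearranging, Q_w = Q_r·(C_std − C_b)/(C_e − C_std) = 150·(0.3 − 0.114) / (1.56 − 0.3) = 22.14 m³/s.
= 2.214e+04 L/s.

22100 L/s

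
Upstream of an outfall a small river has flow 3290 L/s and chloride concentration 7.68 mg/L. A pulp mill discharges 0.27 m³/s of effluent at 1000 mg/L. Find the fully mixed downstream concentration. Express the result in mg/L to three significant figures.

82.9 mg/L

3290 L/s = 3.29 m³/s.
Conservation of mass across the mixing zone: C = (0.27·1000 + 3.29·7.68) / (0.27 + 3.29) = 295.3/3.56 = 82.94 mg/L.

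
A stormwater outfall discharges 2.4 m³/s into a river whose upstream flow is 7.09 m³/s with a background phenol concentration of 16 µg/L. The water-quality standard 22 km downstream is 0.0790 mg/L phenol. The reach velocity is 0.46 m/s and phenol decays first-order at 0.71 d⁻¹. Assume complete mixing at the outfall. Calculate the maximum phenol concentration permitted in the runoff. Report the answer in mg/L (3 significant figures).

16 µg/L = 0.016 mg/L.
Travel time to the compliance point: t = 2.2e+04/0.46 = 4.783e+04 s = 0.5535 d; decay factor exp(−0.71·0.5535) = 0.675.
So the concentration just after mixing may be at most 0.079/0.675 = 0.117 mg/L.
Mass balance: 0.117·9.49 = 2.4·Cₑ + 7.09·0.016.
Cₑ = (1.111 − 0.1134) / 2.4 = 0.4155 mg/L.

0.416 mg/L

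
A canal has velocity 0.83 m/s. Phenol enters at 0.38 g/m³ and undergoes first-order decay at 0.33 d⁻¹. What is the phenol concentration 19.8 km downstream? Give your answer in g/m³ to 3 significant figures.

0.347 g/m³

Travel time t = 19.8 km / 0.83 m/s = 1.98e+04/0.83 = 2.386e+04 s = 0.2761 d.
First-order decay: C = 0.38·exp(−0.33·0.2761) = 0.38·0.9129 = 0.3469 g/m³.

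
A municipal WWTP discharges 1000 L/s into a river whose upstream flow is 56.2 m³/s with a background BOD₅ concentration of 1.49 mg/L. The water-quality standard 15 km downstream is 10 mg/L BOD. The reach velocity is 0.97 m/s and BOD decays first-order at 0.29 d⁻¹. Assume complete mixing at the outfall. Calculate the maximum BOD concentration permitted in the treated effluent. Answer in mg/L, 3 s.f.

519 mg/L

1000 L/s = 1 m³/s.
Travel time to the compliance point: t = 1.5e+04/0.97 = 1.546e+04 s = 0.179 d; decay factor exp(−0.29·0.179) = 0.9494.
So the concentration just after mixing may be at most 10/0.9494 = 10.53 mg/L.
Mass balance: 10.53·57.2 = 1·Cₑ + 56.2·1.49.
Cₑ = (602.5 − 83.74) / 1 = 518.7 mg/L.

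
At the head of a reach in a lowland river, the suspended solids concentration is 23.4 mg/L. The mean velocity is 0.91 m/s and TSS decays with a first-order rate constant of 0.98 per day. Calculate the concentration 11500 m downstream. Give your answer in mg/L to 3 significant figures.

Travel time t = 11500 m / 0.91 m/s = 1.15e+04/0.91 = 1.264e+04 s = 0.1463 d.
First-order decay: C = 23.4·exp(−0.98·0.1463) = 23.4·0.8665 = 20.28 mg/L.

20.3 mg/L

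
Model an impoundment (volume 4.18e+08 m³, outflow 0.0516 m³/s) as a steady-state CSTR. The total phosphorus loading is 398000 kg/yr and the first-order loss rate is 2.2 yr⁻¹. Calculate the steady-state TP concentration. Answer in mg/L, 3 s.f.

0.432 mg/L

Outflow Q = 0.0516 m³/s × 3.156e+07 s/yr = 1.628e+06 m³/yr.
Steady-state CSTR mass balance: W = Q·C + k·V·C, so C = W/(Q + kV).
Q + kV = 1.628e+06 + 2.2·4.18e+08 = 9.212e+08 m³/yr.
C = 398000/9.212e+08 = 0.000432 kg/m³ = 0.432 mg/L.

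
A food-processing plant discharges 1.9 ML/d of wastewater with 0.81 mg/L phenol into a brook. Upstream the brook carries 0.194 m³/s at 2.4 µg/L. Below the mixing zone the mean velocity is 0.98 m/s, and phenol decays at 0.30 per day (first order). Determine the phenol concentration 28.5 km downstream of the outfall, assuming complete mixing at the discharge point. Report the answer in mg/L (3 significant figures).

1.9 ML/d = 0.02199 m³/s.
2.4 µg/L = 0.0024 mg/L.
After complete mixing, C₀ = (0.02199·0.81 + 0.194·0.0024) / 0.216 = 0.08462 mg/L.
Travel time t = 2.85e+04 m / 0.98 m/s = 2.908e+04 s = 0.3366 d.
C = 0.08462·exp(−0.30·0.3366) = 0.08462·0.904 = 0.0765 mg/L.

0.0765 mg/L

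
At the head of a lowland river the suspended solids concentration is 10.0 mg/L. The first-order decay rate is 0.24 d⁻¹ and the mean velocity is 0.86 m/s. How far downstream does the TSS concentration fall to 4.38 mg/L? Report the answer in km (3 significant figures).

From C = C₀·e^(−kt), t = ln(C₀/C)/k = ln(10.0/4.38)/0.24 = 0.8255/0.24 = 3.44 d.
Distance = v·t = 0.86 m/s × 2.972e+05 s = 2.556e+05 m = 255.6 km.

256 km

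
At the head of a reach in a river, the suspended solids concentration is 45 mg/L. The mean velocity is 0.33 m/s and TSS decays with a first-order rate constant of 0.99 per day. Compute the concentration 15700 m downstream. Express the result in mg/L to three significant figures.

26.1 mg/L

Travel time t = 15700 m / 0.33 m/s = 1.57e+04/0.33 = 4.758e+04 s = 0.5506 d.
First-order decay: C = 45·exp(−0.99·0.5506) = 45·0.5798 = 26.09 mg/L.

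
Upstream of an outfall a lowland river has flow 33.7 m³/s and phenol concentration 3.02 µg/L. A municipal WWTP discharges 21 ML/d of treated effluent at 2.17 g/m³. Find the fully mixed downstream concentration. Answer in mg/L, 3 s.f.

0.0185 mg/L

21 ML/d = 0.2431 m³/s.
3.02 µg/L = 0.00302 mg/L.
Conservation of mass across the mixing zone: C = (0.2431·2.17 + 33.7·0.00302) / (0.2431 + 33.7) = 0.6292/33.94 = 0.01854 mg/L.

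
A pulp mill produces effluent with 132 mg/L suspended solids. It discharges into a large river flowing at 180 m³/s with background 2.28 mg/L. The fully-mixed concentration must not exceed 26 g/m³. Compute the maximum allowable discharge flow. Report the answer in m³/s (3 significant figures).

Mass balance at complete mixing: C_std·(Q_w + Q_r) = Q_w·C_e + Q_r·C_b.
Rearranging, Q_w = Q_r·(C_std − C_b)/(C_e − C_std) = 180·(26 − 2.28) / (132 − 26) = 40.28 m³/s.

40.3 m³/s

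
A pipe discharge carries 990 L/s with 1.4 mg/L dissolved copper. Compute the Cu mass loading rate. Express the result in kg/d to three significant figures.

120 kg/d

990 L/s = 0.99 m³/s.
Mass flux = Q·C = 0.99 m³/s × 1.4 g/m³ = 1.386 g/s.
= 1.386 g/s × 86.4 = 119.8 kg/d.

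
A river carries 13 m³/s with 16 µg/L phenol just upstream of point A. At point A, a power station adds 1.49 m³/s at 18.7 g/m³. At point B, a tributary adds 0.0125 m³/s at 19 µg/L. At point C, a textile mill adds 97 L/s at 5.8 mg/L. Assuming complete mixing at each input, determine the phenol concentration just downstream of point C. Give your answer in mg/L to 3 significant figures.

16 µg/L = 0.016 mg/L.
After input A: C = (13·0.016 + 1.49·18.7) / 14.49 = 1.937 mg/L.
19 µg/L = 0.019 mg/L.
After input B: C = (14.49·1.937 + 0.0125·0.019) / 14.5 = 1.936 mg/L.
97 L/s = 0.097 m³/s.
After input C: C = (14.5·1.936 + 0.097·5.8) / 14.6 = 1.961 mg/L.

1.96 mg/L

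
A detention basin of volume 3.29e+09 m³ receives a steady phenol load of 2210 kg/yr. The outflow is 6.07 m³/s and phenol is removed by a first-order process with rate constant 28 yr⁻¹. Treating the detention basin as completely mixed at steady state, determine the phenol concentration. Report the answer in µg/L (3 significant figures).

0.0239 µg/L

Outflow Q = 6.07 m³/s × 3.156e+07 s/yr = 1.916e+08 m³/yr.
Steady-state CSTR mass balance: W = Q·C + k·V·C, so C = W/(Q + kV).
Q + kV = 1.916e+08 + 28·3.29e+09 = 9.231e+10 m³/yr.
C = 2210/9.231e+10 = 2.394e-08 kg/m³ = 2.394e-05 mg/L = 0.02394 µg/L.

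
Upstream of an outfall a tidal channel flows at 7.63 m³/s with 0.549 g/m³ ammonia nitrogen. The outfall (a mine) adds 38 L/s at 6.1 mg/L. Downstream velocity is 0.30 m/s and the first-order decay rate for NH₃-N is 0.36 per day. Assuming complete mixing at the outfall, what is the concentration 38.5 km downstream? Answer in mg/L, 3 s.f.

38 L/s = 0.038 m³/s.
After complete mixing, C₀ = (0.038·6.1 + 7.63·0.549) / 7.668 = 0.5765 mg/L.
Travel time t = 3.85e+04 m / 0.30 m/s = 1.283e+05 s = 1.485 d.
C = 0.5765·exp(−0.36·1.485) = 0.5765·0.5858 = 0.3377 mg/L.

0.338 mg/L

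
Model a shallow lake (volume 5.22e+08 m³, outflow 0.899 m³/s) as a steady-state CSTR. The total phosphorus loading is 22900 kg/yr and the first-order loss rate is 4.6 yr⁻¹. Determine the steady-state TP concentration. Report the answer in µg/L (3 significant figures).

9.43 µg/L

Outflow Q = 0.899 m³/s × 3.156e+07 s/yr = 2.837e+07 m³/yr.
Steady-state CSTR mass balance: W = Q·C + k·V·C, so C = W/(Q + kV).
Q + kV = 2.837e+07 + 4.6·5.22e+08 = 2.43e+09 m³/yr.
C = 22900/2.43e+09 = 9.426e-06 kg/m³ = 0.009426 mg/L = 9.426 µg/L.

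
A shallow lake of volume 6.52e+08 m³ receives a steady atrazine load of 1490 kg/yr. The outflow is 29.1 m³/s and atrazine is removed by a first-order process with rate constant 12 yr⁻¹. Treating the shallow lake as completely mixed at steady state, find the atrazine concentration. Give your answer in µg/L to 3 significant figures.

Outflow Q = 29.1 m³/s × 3.156e+07 s/yr = 9.183e+08 m³/yr.
Steady-state CSTR mass balance: W = Q·C + k·V·C, so C = W/(Q + kV).
Q + kV = 9.183e+08 + 12·6.52e+08 = 8.742e+09 m³/yr.
C = 1490/8.742e+09 = 1.704e-07 kg/m³ = 0.0001704 mg/L = 0.1704 µg/L.

0.170 µg/L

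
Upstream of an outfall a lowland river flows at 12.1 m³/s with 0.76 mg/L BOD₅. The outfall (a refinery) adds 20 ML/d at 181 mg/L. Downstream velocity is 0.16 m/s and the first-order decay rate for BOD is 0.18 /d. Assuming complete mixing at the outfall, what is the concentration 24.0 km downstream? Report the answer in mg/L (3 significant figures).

20 ML/d = 0.2315 m³/s.
After complete mixing, C₀ = (0.2315·181 + 12.1·0.76) / 12.33 = 4.143 mg/L.
Travel time t = 2.4e+04 m / 0.16 m/s = 1.5e+05 s = 1.736 d.
C = 4.143·exp(−0.18·1.736) = 4.143·0.7316 = 3.031 mg/L.

3.03 mg/L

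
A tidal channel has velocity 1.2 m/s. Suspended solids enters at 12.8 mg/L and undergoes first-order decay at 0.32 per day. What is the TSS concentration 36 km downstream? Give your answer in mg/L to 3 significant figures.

Travel time t = 36 km / 1.2 m/s = 3.6e+04/1.2 = 3e+04 s = 0.3472 d.
First-order decay: C = 12.8·exp(−0.32·0.3472) = 12.8·0.8948 = 11.45 mg/L.

11.5 mg/L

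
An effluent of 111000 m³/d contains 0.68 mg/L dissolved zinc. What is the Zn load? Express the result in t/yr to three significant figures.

111000 m³/d = 1.285 m³/s.
Mass flux = Q·C = 1.285 m³/s × 0.68 g/m³ = 0.8736 g/s.
= 0.8736 g/s × 31.56 = 27.57 t/yr.

27.6 t/yr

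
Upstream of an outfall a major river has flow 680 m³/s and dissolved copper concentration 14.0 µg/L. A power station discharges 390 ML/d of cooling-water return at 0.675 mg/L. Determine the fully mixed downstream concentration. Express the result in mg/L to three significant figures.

390 ML/d = 4.514 m³/s.
14.0 µg/L = 0.014 mg/L.
By mass balance at complete mixing, C = (4.514·0.675 + 680·0.014) / (4.514 + 680) = 12.57/684.5 = 0.01836 mg/L.

0.0184 mg/L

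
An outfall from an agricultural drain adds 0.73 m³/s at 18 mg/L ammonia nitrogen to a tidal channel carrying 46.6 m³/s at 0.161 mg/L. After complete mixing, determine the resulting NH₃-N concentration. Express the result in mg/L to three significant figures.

By mass balance at complete mixing, C = (0.73·18 + 46.6·0.161) / (0.73 + 46.6) = 20.64/47.33 = 0.4361 mg/L.

0.436 mg/L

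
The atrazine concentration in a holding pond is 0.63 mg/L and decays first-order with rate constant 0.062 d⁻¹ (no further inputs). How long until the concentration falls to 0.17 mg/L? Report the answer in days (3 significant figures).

21.1 d

t = ln(C₀/C)/k = ln(0.63/0.17)/0.062 = 1.31/0.062 = 21.13 d.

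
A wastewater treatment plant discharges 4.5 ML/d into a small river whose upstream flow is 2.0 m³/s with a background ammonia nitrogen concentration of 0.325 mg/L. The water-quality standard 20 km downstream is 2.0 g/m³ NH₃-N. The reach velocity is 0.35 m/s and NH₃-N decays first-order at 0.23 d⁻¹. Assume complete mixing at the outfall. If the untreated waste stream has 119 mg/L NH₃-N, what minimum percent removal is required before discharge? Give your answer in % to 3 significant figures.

4.5 ML/d = 0.05208 m³/s.
Travel time to the compliance point: t = 2e+04/0.35 = 5.714e+04 s = 0.6614 d; decay factor exp(−0.23·0.6614) = 0.8589.
So the concentration just after mixing may be at most 2/0.8589 = 2.329 mg/L.
Mass balance: 2.329·2.052 = 0.05208·Cₑ + 2·0.325.
Cₑ = (4.778 − 0.65) / 0.05208 = 79.27 mg/L.
Required removal = 1 − 79.27/119 = 33.39 %.

33.4 %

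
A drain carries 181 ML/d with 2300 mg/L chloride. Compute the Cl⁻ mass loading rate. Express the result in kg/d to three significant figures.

181 ML/d = 2.095 m³/s.
Mass flux = Q·C = 2.095 m³/s × 2300 g/m³ = 4818 g/s.
= 4818 g/s × 86.4 = 4.163e+05 kg/d.

416000 kg/d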